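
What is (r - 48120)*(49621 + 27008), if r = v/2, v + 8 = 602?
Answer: -3664628667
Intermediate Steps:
v = 594 (v = -8 + 602 = 594)
r = 297 (r = 594/2 = (½)*594 = 297)
(r - 48120)*(49621 + 27008) = (297 - 48120)*(49621 + 27008) = -47823*76629 = -3664628667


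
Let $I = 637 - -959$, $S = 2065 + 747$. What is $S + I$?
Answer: $4408$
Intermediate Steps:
$S = 2812$
$I = 1596$ ($I = 637 + 959 = 1596$)
$S + I = 2812 + 1596 = 4408$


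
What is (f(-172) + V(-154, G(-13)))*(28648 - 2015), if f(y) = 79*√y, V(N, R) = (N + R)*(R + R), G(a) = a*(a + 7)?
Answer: -315760848 + 4208014*I*√43 ≈ -3.1576e+8 + 2.7594e+7*I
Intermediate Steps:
G(a) = a*(7 + a)
V(N, R) = 2*R*(N + R) (V(N, R) = (N + R)*(2*R) = 2*R*(N + R))
(f(-172) + V(-154, G(-13)))*(28648 - 2015) = (79*√(-172) + 2*(-13*(7 - 13))*(-154 - 13*(7 - 13)))*(28648 - 2015) = (79*(2*I*√43) + 2*(-13*(-6))*(-154 - 13*(-6)))*26633 = (158*I*√43 + 2*78*(-154 + 78))*26633 = (158*I*√43 + 2*78*(-76))*26633 = (158*I*√43 - 11856)*26633 = (-11856 + 158*I*√43)*26633 = -315760848 + 4208014*I*√43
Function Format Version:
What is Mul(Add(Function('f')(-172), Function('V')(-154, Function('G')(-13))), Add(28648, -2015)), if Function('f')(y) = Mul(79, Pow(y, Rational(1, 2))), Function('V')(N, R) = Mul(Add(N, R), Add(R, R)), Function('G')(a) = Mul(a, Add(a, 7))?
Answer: Add(-315760848, Mul(4208014, I, Pow(43, Rational(1, 2)))) ≈ Add(-3.1576e+8, Mul(2.7594e+7, I))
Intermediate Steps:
Function('G')(a) = Mul(a, Add(7, a))
Function('V')(N, R) = Mul(2, R, Add(N, R)) (Function('V')(N, R) = Mul(Add(N, R), Mul(2, R)) = Mul(2, R, Add(N, R)))
Mul(Add(Function('f')(-172), Function('V')(-154, Function('G')(-13))), Add(28648, -2015)) = Mul(Add(Mul(79, Pow(-172, Rational(1, 2))), Mul(2, Mul(-13, Add(7, -13)), Add(-154, Mul(-13, Add(7, -13))))), Add(28648, -2015)) = Mul(Add(Mul(79, Mul(2, I, Pow(43, Rational(1, 2)))), Mul(2, Mul(-13, -6), Add(-154, Mul(-13, -6)))), 26633) = Mul(Add(Mul(158, I, Pow(43, Rational(1, 2))), Mul(2, 78, Add(-154, 78))), 26633) = Mul(Add(Mul(158, I, Pow(43, Rational(1, 2))), Mul(2, 78, -76)), 26633) = Mul(Add(Mul(158, I, Pow(43, Rational(1, 2))), -11856), 26633) = Mul(Add(-11856, Mul(158, I, Pow(43, Rational(1, 2)))), 26633) = Add(-315760848, Mul(4208014, I, Pow(43, Rational(1, 2))))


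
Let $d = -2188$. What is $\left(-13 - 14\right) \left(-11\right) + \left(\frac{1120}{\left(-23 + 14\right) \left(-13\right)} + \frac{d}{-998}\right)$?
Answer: $\frac{18026629}{58383} \approx 308.77$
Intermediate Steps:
$\left(-13 - 14\right) \left(-11\right) + \left(\frac{1120}{\left(-23 + 14\right) \left(-13\right)} + \frac{d}{-998}\right) = \left(-13 - 14\right) \left(-11\right) - \left(- \frac{1094}{499} - 1120 \left(- \frac{1}{13 \left(-23 + 14\right)}\right)\right) = \left(-27\right) \left(-11\right) - \left(- \frac{1094}{499} - \frac{1120}{\left(-9\right) \left(-13\right)}\right) = 297 + \left(\frac{1120}{117} + \frac{1094}{499}\right) = 297 + \frac{686878}{58383} = \frac{18026629}{58383}$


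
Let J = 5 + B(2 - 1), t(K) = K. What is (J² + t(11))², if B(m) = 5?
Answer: 12321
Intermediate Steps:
J = 10 (J = 5 + 5 = 10)
(J² + t(11))² = (10² + 11)² = (100 + 11)² = 111² = 12321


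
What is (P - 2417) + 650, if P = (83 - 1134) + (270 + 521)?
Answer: -2027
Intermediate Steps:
P = -260 (P = -1051 + 791 = -260)
(P - 2417) + 650 = (-260 - 2417) + 650 = -2677 + 650 = -2027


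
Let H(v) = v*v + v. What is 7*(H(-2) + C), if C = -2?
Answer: 0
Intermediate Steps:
H(v) = v + v² (H(v) = v² + v = v + v²)
7*(H(-2) + C) = 7*(-2*(1 - 2) - 2) = 7*(-2*(-1) - 2) = 7*(2 - 2) = 7*0 = 0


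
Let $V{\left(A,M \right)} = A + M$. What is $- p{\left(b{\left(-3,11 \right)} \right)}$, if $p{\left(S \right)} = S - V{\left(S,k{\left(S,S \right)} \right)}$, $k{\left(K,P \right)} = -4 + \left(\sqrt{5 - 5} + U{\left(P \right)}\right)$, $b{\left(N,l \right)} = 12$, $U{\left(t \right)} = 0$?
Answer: $-4$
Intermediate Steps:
$k{\left(K,P \right)} = -4$ ($k{\left(K,P \right)} = -4 + \left(\sqrt{5 - 5} + 0\right) = -4 + \left(\sqrt{0} + 0\right) = -4 + \left(0 + 0\right) = -4 + 0 = -4$)
$p{\left(S \right)} = 4$ ($p{\left(S \right)} = S - \left(S - 4\right) = S - \left(-4 + S\right) = 4$)
$- p{\left(b{\left(-3,11 \right)} \right)} = \left(-1\right) 4 = -4$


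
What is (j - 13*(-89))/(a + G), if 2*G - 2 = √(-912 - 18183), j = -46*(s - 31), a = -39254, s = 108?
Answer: 374473620/6163211131 + 4770*I*√19095/6163211131 ≈ 0.060759 + 0.00010695*I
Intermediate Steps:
j = -3542 (j = -46*(108 - 31) = -46*77 = -3542)
G = 1 + I*√19095/2 (G = 1 + √(-912 - 18183)/2 = 1 + √(-19095)/2 = 1 + (I*√19095)/2 = 1 + I*√19095/2 ≈ 1.0 + 69.092*I)
(j - 13*(-89))/(a + G) = (-3542 - 13*(-89))/(-39254 + (1 + I*√19095/2)) = (-3542 + 1157)/(-39253 + I*√19095/2) = -2385/(-39253 + I*√19095/2)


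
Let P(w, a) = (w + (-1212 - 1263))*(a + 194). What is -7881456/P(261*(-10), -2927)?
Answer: -2627152/4632435 ≈ -0.56712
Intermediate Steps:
P(w, a) = (-2475 + w)*(194 + a) (P(w, a) = (w - 2475)*(194 + a) = (-2475 + w)*(194 + a))
-7881456/P(261*(-10), -2927) = -7881456/(-480150 - 2475*(-2927) + 194*(261*(-10)) - 763947*(-10)) = -7881456/(-480150 + 7244325 + 194*(-2610) - 2927*(-2610)) = -7881456/(-480150 + 7244325 - 506340 + 7639470) = -7881456/13897305 = -7881456*1/13897305 = -2627152/4632435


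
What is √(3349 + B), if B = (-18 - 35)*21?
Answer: 2*√559 ≈ 47.286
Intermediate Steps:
B = -1113 (B = -53*21 = -1113)
√(3349 + B) = √(3349 - 1113) = √2236 = 2*√559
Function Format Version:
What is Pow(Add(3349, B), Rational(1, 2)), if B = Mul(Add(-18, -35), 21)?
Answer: Mul(2, Pow(559, Rational(1, 2))) ≈ 47.286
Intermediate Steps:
B = -1113 (B = Mul(-53, 21) = -1113)
Pow(Add(3349, B), Rational(1, 2)) = Pow(Add(3349, -1113), Rational(1, 2)) = Pow(2236, Rational(1, 2)) = Mul(2, Pow(559, Rational(1, 2)))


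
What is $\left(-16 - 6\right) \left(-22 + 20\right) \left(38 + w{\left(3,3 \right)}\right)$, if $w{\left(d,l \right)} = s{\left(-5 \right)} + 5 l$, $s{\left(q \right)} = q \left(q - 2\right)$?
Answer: $3872$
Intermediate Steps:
$s{\left(q \right)} = q \left(-2 + q\right)$
$w{\left(d,l \right)} = 35 + 5 l$ ($w{\left(d,l \right)} = - 5 \left(-2 - 5\right) + 5 l = \left(-5\right) \left(-7\right) + 5 l = 35 + 5 l$)
$\left(-16 - 6\right) \left(-22 + 20\right) \left(38 + w{\left(3,3 \right)}\right) = \left(-16 - 6\right) \left(-22 + 20\right) \left(38 + \left(35 + 5 \cdot 3\right)\right) = \left(-22\right) \left(-2\right) \left(38 + \left(35 + 15\right)\right) = 44 \left(38 + 50\right) = 44 \cdot 88 = 3872$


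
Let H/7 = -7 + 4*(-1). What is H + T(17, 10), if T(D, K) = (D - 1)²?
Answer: 179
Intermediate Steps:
T(D, K) = (-1 + D)²
H = -77 (H = 7*(-7 + 4*(-1)) = 7*(-7 - 4) = 7*(-11) = -77)
H + T(17, 10) = -77 + (-1 + 17)² = -77 + 16² = -77 + 256 = 179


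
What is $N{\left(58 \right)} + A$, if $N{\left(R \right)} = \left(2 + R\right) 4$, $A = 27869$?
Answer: $28109$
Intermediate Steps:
$N{\left(R \right)} = 8 + 4 R$
$N{\left(58 \right)} + A = \left(8 + 4 \cdot 58\right) + 27869 = \left(8 + 232\right) + 27869 = 240 + 27869 = 28109$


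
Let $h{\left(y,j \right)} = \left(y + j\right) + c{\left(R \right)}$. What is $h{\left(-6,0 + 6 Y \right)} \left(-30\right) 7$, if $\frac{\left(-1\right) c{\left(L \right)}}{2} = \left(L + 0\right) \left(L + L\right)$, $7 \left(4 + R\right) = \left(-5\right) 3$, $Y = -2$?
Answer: $\frac{248340}{7} \approx 35477.0$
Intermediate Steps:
$R = - \frac{43}{7}$ ($R = -4 + \frac{\left(-5\right) 3}{7} = -4 + \frac{1}{7} \left(-15\right) = -4 - \frac{15}{7} = - \frac{43}{7} \approx -6.1429$)
$c{\left(L \right)} = - 4 L^{2}$ ($c{\left(L \right)} = - 2 \left(L + 0\right) \left(L + L\right) = - 2 L 2 L = - 2 \cdot 2 L^{2} = - 4 L^{2}$)
$h{\left(y,j \right)} = - \frac{7396}{49} + j + y$ ($h{\left(y,j \right)} = \left(y + j\right) - 4 \left(- \frac{43}{7}\right)^{2} = \left(j + y\right) - \frac{7396}{49} = - \frac{7396}{49} + j + y$)
$h{\left(-6,0 + 6 Y \right)} \left(-30\right) 7 = \left(- \frac{7396}{49} + \left(0 + 6 \left(-2\right)\right) - 6\right) \left(-30\right) 7 = \left(- \frac{7396}{49} + \left(0 - 12\right) - 6\right) \left(-30\right) 7 = \left(- \frac{7396}{49} - 12 - 6\right) \left(-30\right) 7 = \left(- \frac{8278}{49}\right) \left(-30\right) 7 = \frac{248340}{49} \cdot 7 = \frac{248340}{7}$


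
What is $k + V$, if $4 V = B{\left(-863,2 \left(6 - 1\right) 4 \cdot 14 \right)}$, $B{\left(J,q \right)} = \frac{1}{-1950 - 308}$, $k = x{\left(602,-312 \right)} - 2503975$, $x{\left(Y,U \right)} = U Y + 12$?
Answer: $- \frac{24312220185}{9032} \approx -2.6918 \cdot 10^{6}$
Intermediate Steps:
$x{\left(Y,U \right)} = 12 + U Y$
$k = -2691787$ ($k = \left(12 - 187824\right) - 2503975 = -187812 - 2503975 = -2691787$)
$B{\left(J,q \right)} = - \frac{1}{2258}$ ($B{\left(J,q \right)} = \frac{1}{-2258} = - \frac{1}{2258}$)
$V = - \frac{1}{9032}$ ($V = \frac{1}{4} \left(- \frac{1}{2258}\right) = - \frac{1}{9032} \approx -0.00011072$)
$k + V = -2691787 - \frac{1}{9032} = - \frac{24312220185}{9032}$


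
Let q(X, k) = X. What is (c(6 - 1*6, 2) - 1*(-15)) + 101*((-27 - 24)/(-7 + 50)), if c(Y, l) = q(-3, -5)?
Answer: -4635/43 ≈ -107.79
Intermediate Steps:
c(Y, l) = -3
(c(6 - 1*6, 2) - 1*(-15)) + 101*((-27 - 24)/(-7 + 50)) = (-3 - 1*(-15)) + 101*((-27 - 24)/(-7 + 50)) = (-3 + 15) + 101*(-51/43) = 12 + 101*(-51*1/43) = 12 + 101*(-51/43) = 12 - 5151/43 = -4635/43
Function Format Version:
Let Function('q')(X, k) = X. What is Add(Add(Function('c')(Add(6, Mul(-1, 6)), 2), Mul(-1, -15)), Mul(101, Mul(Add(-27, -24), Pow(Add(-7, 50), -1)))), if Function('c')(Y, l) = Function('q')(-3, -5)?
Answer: Rational(-4635, 43) ≈ -107.79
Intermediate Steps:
Function('c')(Y, l) = -3
Add(Add(Function('c')(Add(6, Mul(-1, 6)), 2), Mul(-1, -15)), Mul(101, Mul(Add(-27, -24), Pow(Add(-7, 50), -1)))) = Add(Add(-3, Mul(-1, -15)), Mul(101, Mul(Add(-27, -24), Pow(Add(-7, 50), -1)))) = Add(Add(-3, 15), Mul(101, Mul(-51, Pow(43, -1)))) = Add(12, Mul(101, Mul(-51, Rational(1, 43)))) = Add(12, Mul(101, Rational(-51, 43))) = Add(12, Rational(-5151, 43)) = Rational(-4635, 43)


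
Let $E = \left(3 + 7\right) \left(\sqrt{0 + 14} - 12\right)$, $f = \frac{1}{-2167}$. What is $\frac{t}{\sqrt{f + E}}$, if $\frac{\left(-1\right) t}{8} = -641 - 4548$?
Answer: $- \frac{41512 i \sqrt{2167}}{\sqrt{260041 - 21670 \sqrt{14}}} \approx - 4568.0 i$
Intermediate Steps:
$t = 41512$ ($t = - 8 \left(-641 - 4548\right) = \left(-8\right) \left(-5189\right) = 41512$)
$f = - \frac{1}{2167} \approx -0.00046147$
$E = -120 + 10 \sqrt{14}$ ($E = 10 \left(\sqrt{14} - 12\right) = 10 \left(-12 + \sqrt{14}\right) = -120 + 10 \sqrt{14} \approx -82.583$)
$\frac{t}{\sqrt{f + E}} = \frac{41512}{\sqrt{- \frac{1}{2167} - \left(120 - 10 \sqrt{14}\right)}} = \frac{41512}{\sqrt{- \frac{260041}{2167} + 10 \sqrt{14}}}$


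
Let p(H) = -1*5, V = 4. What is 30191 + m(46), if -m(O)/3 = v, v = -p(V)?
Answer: 30176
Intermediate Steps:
p(H) = -5
v = 5 (v = -1*(-5) = 5)
m(O) = -15 (m(O) = -3*5 = -15)
30191 + m(46) = 30191 - 15 = 30176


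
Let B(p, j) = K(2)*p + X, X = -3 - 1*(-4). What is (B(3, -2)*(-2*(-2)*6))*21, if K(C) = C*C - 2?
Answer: 3528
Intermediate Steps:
K(C) = -2 + C² (K(C) = C² - 2 = -2 + C²)
X = 1 (X = -3 + 4 = 1)
B(p, j) = 1 + 2*p (B(p, j) = (-2 + 2²)*p + 1 = (-2 + 4)*p + 1 = 2*p + 1 = 1 + 2*p)
(B(3, -2)*(-2*(-2)*6))*21 = ((1 + 2*3)*(-2*(-2)*6))*21 = ((1 + 6)*(4*6))*21 = (7*24)*21 = 168*21 = 3528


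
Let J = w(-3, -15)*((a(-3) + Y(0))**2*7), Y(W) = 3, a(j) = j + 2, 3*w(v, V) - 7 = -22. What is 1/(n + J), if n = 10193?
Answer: 1/10053 ≈ 9.9473e-5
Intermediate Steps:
w(v, V) = -5 (w(v, V) = 7/3 + (1/3)*(-22) = 7/3 - 22/3 = -5)
a(j) = 2 + j
J = -140 (J = -5*((2 - 3) + 3)**2*7 = -5*(-1 + 3)**2*7 = -5*2**2*7 = -20*7 = -5*28 = -140)
1/(n + J) = 1/(10193 - 140) = 1/10053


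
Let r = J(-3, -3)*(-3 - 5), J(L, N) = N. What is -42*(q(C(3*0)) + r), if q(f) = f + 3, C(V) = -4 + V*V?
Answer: -966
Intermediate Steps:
r = 24 (r = -3*(-3 - 5) = -3*(-8) = 24)
C(V) = -4 + V²
q(f) = 3 + f
-42*(q(C(3*0)) + r) = -42*((3 + (-4 + (3*0)²)) + 24) = -42*((3 + (-4 + 0²)) + 24) = -42*((3 + (-4 + 0)) + 24) = -42*((3 - 4) + 24) = -42*(-1 + 24) = -42*23 = -966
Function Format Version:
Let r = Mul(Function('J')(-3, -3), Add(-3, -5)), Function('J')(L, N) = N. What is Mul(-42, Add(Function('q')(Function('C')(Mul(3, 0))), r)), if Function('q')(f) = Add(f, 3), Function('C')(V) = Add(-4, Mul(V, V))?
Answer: -966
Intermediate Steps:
r = 24 (r = Mul(-3, Add(-3, -5)) = Mul(-3, -8) = 24)
Function('C')(V) = Add(-4, Pow(V, 2))
Function('q')(f) = Add(3, f)
Mul(-42, Add(Function('q')(Function('C')(Mul(3, 0))), r)) = Mul(-42, Add(Add(3, Add(-4, Pow(Mul(3, 0), 2))), 24)) = Mul(-42, Add(Add(3, Add(-4, Pow(0, 2))), 24)) = Mul(-42, Add(Add(3, Add(-4, 0)), 24)) = Mul(-42, Add(Add(3, -4), 24)) = Mul(-42, Add(-1, 24)) = Mul(-42, 23) = -966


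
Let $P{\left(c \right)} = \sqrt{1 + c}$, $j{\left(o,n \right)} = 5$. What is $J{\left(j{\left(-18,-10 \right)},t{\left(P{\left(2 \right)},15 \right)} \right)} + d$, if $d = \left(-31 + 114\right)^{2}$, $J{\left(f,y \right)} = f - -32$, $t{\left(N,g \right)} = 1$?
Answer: $6926$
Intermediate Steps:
$J{\left(f,y \right)} = 32 + f$ ($J{\left(f,y \right)} = f + 32 = 32 + f$)
$d = 6889$ ($d = 83^{2} = 6889$)
$J{\left(j{\left(-18,-10 \right)},t{\left(P{\left(2 \right)},15 \right)} \right)} + d = \left(32 + 5\right) + 6889 = 37 + 6889 = 6926$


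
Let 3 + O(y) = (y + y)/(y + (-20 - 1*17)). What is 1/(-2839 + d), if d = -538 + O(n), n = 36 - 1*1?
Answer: -1/3415 ≈ -0.00029283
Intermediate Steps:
n = 35 (n = 36 - 1 = 35)
O(y) = -3 + 2*y/(-37 + y) (O(y) = -3 + (y + y)/(y + (-20 - 1*17)) = -3 + (2*y)/(y + (-20 - 17)) = -3 + (2*y)/(y - 37) = -3 + (2*y)/(-37 + y) = -3 + 2*y/(-37 + y))
d = -576 (d = -538 + (111 - 1*35)/(-37 + 35) = -538 + (111 - 35)/(-2) = -538 - ½*76 = -538 - 38 = -576)
1/(-2839 + d) = 1/(-2839 - 576) = 1/(-3415) = -1/3415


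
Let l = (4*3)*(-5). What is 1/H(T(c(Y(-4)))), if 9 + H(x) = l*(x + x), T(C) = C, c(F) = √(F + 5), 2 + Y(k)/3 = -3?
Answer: I/(3*(-3*I + 40*√10)) ≈ -6.2465e-5 + 0.0026338*I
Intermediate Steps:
l = -60 (l = 12*(-5) = -60)
Y(k) = -15 (Y(k) = -6 + 3*(-3) = -6 - 9 = -15)
c(F) = √(5 + F)
H(x) = -9 - 120*x (H(x) = -9 - 60*(x + x) = -9 - 120*x)
1/H(T(c(Y(-4)))) = 1/(-9 - 120*√(5 - 15)) = 1/(-9 - 120*I*√10)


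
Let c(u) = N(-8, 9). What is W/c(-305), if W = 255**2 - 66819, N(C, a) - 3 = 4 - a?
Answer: 897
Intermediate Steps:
N(C, a) = 7 - a (N(C, a) = 3 + (4 - a) = 7 - a)
c(u) = -2 (c(u) = 7 - 1*9 = 7 - 9 = -2)
W = -1794 (W = 65025 - 66819 = -1794)
W/c(-305) = -1794/(-2) = -1794*(-1/2) = 897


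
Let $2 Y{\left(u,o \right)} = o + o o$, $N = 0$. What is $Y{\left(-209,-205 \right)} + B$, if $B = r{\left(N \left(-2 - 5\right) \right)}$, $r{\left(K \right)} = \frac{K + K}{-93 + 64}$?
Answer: $20910$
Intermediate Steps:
$Y{\left(u,o \right)} = \frac{o}{2} + \frac{o^{2}}{2}$ ($Y{\left(u,o \right)} = \frac{o + o o}{2} = \frac{o + o^{2}}{2} = \frac{o}{2} + \frac{o^{2}}{2}$)
$r{\left(K \right)} = - \frac{2 K}{29}$ ($r{\left(K \right)} = \frac{2 K}{-29} = 2 K \left(- \frac{1}{29}\right) = - \frac{2 K}{29}$)
$B = 0$ ($B = - \frac{2 \cdot 0 \left(-2 - 5\right)}{29} = - \frac{2 \cdot 0 \left(-7\right)}{29} = \left(- \frac{2}{29}\right) 0 = 0$)
$Y{\left(-209,-205 \right)} + B = \frac{1}{2} \left(-205\right) \left(1 - 205\right) + 0 = \frac{1}{2} \left(-205\right) \left(-204\right) + 0 = 20910 + 0 = 20910$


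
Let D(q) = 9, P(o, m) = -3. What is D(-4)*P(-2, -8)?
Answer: -27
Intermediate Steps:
D(-4)*P(-2, -8) = 9*(-3) = -27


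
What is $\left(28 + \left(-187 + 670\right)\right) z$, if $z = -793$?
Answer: $-405223$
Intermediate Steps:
$\left(28 + \left(-187 + 670\right)\right) z = \left(28 + \left(-187 + 670\right)\right) \left(-793\right) = \left(28 + 483\right) \left(-793\right) = 511 \left(-793\right) = -405223$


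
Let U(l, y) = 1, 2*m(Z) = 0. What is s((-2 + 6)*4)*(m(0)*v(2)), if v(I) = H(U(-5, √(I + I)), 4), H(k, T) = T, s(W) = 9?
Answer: 0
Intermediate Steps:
m(Z) = 0 (m(Z) = (½)*0 = 0)
v(I) = 4
s((-2 + 6)*4)*(m(0)*v(2)) = 9*(0*4) = 9*0 = 0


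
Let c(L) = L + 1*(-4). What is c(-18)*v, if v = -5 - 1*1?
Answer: 132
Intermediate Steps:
c(L) = -4 + L (c(L) = L - 4 = -4 + L)
v = -6 (v = -5 - 1 = -6)
c(-18)*v = (-4 - 18)*(-6) = -22*(-6) = 132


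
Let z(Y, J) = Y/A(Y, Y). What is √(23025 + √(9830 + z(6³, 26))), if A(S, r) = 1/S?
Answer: √(23025 + √56486) ≈ 152.52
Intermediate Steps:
A(S, r) = 1/S
z(Y, J) = Y² (z(Y, J) = Y/(1/Y) = Y*Y = Y²)
√(23025 + √(9830 + z(6³, 26))) = √(23025 + √(9830 + (6³)²)) = √(23025 + √(9830 + 216²)) = √(23025 + √(9830 + 46656)) = √(23025 + √56486)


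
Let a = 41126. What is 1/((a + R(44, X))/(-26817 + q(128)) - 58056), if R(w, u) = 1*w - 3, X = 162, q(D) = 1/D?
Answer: -3432575/199286843576 ≈ -1.7224e-5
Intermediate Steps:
R(w, u) = -3 + w (R(w, u) = w - 3 = -3 + w)
1/((a + R(44, X))/(-26817 + q(128)) - 58056) = 1/((41126 + (-3 + 44))/(-26817 + 1/128) - 58056) = 1/((41126 + 41)/(-26817 + 1/128) - 58056) = 1/(41167/(-3432575/128) - 58056) = 1/(41167*(-128/3432575) - 58056) = 1/(-5269376/3432575 - 58056) = 1/(-199286843576/3432575) = -3432575/199286843576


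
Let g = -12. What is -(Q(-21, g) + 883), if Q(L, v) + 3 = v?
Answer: -868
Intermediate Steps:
Q(L, v) = -3 + v
-(Q(-21, g) + 883) = -((-3 - 12) + 883) = -(-15 + 883) = -1*868 = -868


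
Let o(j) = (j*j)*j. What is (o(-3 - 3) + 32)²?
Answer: 33856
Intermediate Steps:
o(j) = j³ (o(j) = j²*j = j³)
(o(-3 - 3) + 32)² = ((-3 - 3)³ + 32)² = ((-6)³ + 32)² = (-216 + 32)² = (-184)² = 33856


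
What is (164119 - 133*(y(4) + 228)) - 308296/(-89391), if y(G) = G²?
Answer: 11770153093/89391 ≈ 1.3167e+5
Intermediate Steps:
(164119 - 133*(y(4) + 228)) - 308296/(-89391) = (164119 - 133*(4² + 228)) - 308296/(-89391) = (164119 - 133*(16 + 228)) - 308296*(-1/89391) = (164119 - 133*244) + 308296/89391 = (164119 - 32452) + 308296/89391 = 131667 + 308296/89391 = 11770153093/89391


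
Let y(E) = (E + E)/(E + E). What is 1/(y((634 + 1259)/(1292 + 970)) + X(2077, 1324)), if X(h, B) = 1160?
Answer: 1/1161 ≈ 0.00086133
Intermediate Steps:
y(E) = 1 (y(E) = (2*E)/((2*E)) = (2*E)*(1/(2*E)) = 1)
1/(y((634 + 1259)/(1292 + 970)) + X(2077, 1324)) = 1/(1 + 1160) = 1/1161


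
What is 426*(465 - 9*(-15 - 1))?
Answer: 259434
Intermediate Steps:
426*(465 - 9*(-15 - 1)) = 426*(465 - 9*(-16)) = 426*(465 + 144) = 426*609 = 259434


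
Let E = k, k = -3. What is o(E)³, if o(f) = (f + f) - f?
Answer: -27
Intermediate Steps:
E = -3
o(f) = f (o(f) = 2*f - f = f)
o(E)³ = (-3)³ = -27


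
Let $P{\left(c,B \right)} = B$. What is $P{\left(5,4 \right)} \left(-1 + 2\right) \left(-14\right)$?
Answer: $-56$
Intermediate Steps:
$P{\left(5,4 \right)} \left(-1 + 2\right) \left(-14\right) = 4 \left(-1 + 2\right) \left(-14\right) = 4 \cdot 1 \left(-14\right) = 4 \left(-14\right) = -56$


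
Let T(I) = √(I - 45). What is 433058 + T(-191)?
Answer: 433058 + 2*I*√59 ≈ 4.3306e+5 + 15.362*I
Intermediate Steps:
T(I) = √(-45 + I)
433058 + T(-191) = 433058 + √(-45 - 191) = 433058 + √(-236) = 433058 + 2*I*√59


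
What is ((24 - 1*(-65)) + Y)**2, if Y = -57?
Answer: 1024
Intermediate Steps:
((24 - 1*(-65)) + Y)**2 = ((24 - 1*(-65)) - 57)**2 = ((24 + 65) - 57)**2 = (89 - 57)**2 = 32**2 = 1024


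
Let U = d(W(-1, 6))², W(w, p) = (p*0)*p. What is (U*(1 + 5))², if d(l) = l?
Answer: 0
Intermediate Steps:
W(w, p) = 0 (W(w, p) = 0*p = 0)
U = 0 (U = 0² = 0)
(U*(1 + 5))² = (0*(1 + 5))² = (0*6)² = 0² = 0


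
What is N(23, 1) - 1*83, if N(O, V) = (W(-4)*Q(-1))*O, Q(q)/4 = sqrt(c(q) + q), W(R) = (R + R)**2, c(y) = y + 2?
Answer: -83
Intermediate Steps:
c(y) = 2 + y
W(R) = 4*R**2 (W(R) = (2*R)**2 = 4*R**2)
Q(q) = 4*sqrt(2 + 2*q) (Q(q) = 4*sqrt((2 + q) + q) = 4*sqrt(2 + 2*q))
N(O, V) = 0 (N(O, V) = ((4*(-4)**2)*(4*sqrt(2 + 2*(-1))))*O = ((4*16)*(4*sqrt(2 - 2)))*O = (64*(4*sqrt(0)))*O = (64*(4*0))*O = (64*0)*O = 0*O = 0)
N(23, 1) - 1*83 = 0 - 1*83 = 0 - 83 = -83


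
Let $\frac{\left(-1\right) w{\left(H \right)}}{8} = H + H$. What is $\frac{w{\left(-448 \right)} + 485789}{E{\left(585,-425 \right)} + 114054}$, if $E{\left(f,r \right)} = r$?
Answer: $\frac{492957}{113629} \approx 4.3383$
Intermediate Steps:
$w{\left(H \right)} = - 16 H$ ($w{\left(H \right)} = - 8 \left(H + H\right) = - 8 \cdot 2 H = - 16 H$)
$\frac{w{\left(-448 \right)} + 485789}{E{\left(585,-425 \right)} + 114054} = \frac{\left(-16\right) \left(-448\right) + 485789}{-425 + 114054} = \frac{7168 + 485789}{113629} = 492957 \cdot \frac{1}{113629} = \frac{492957}{113629}$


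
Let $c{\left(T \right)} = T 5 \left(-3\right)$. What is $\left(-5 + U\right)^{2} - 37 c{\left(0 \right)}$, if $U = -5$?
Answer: $100$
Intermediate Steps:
$c{\left(T \right)} = - 15 T$ ($c{\left(T \right)} = 5 T \left(-3\right) = - 15 T$)
$\left(-5 + U\right)^{2} - 37 c{\left(0 \right)} = \left(-5 - 5\right)^{2} - 37 \left(\left(-15\right) 0\right) = \left(-10\right)^{2} - 0 = 100 + 0 = 100$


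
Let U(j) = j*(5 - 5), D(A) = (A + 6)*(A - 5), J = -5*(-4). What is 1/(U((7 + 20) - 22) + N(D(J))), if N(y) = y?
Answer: 1/390 ≈ 0.0025641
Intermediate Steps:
J = 20
D(A) = (-5 + A)*(6 + A) (D(A) = (6 + A)*(-5 + A) = (-5 + A)*(6 + A))
U(j) = 0 (U(j) = j*0 = 0)
1/(U((7 + 20) - 22) + N(D(J))) = 1/(0 + (-30 + 20 + 20²)) = 1/(0 + (-30 + 20 + 400)) = 1/(0 + 390) = 1/390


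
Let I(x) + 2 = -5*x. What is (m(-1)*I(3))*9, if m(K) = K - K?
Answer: 0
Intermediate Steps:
I(x) = -2 - 5*x
m(K) = 0
(m(-1)*I(3))*9 = (0*(-2 - 5*3))*9 = (0*(-2 - 15))*9 = (0*(-17))*9 = 0*9 = 0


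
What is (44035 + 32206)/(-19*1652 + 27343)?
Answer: -76241/4045 ≈ -18.848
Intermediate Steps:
(44035 + 32206)/(-19*1652 + 27343) = 76241/(-31388 + 27343) = 76241/(-4045) = 76241*(-1/4045) = -76241/4045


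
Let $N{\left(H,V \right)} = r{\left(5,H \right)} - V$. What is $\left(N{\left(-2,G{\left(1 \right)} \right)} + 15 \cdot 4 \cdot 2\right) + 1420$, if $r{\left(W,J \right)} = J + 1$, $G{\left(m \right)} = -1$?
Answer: $1540$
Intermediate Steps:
$r{\left(W,J \right)} = 1 + J$
$N{\left(H,V \right)} = 1 + H - V$ ($N{\left(H,V \right)} = \left(1 + H\right) - V = 1 + H - V$)
$\left(N{\left(-2,G{\left(1 \right)} \right)} + 15 \cdot 4 \cdot 2\right) + 1420 = \left(\left(1 - 2 - -1\right) + 15 \cdot 4 \cdot 2\right) + 1420 = \left(\left(1 - 2 + 1\right) + 15 \cdot 8\right) + 1420 = \left(0 + 120\right) + 1420 = 120 + 1420 = 1540$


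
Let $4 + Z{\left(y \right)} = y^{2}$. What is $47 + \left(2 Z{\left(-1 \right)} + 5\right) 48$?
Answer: $-1$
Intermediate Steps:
$Z{\left(y \right)} = -4 + y^{2}$
$47 + \left(2 Z{\left(-1 \right)} + 5\right) 48 = 47 + \left(2 \left(-4 + \left(-1\right)^{2}\right) + 5\right) 48 = 47 + \left(2 \left(-4 + 1\right) + 5\right) 48 = 47 + \left(2 \left(-3\right) + 5\right) 48 = 47 + \left(-6 + 5\right) 48 = 47 - 48 = -1$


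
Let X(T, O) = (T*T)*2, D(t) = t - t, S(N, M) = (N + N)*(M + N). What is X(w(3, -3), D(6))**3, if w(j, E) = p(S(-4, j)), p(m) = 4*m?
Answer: 8589934592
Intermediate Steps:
S(N, M) = 2*N*(M + N) (S(N, M) = (2*N)*(M + N) = 2*N*(M + N))
w(j, E) = 128 - 32*j (w(j, E) = 4*(2*(-4)*(j - 4)) = 4*(2*(-4)*(-4 + j)) = 4*(32 - 8*j) = 128 - 32*j)
D(t) = 0
X(T, O) = 2*T**2 (X(T, O) = T**2*2 = 2*T**2)
X(w(3, -3), D(6))**3 = (2*(128 - 32*3)**2)**3 = (2*(128 - 96)**2)**3 = (2*32**2)**3 = (2*1024)**3 = 2048**3 = 8589934592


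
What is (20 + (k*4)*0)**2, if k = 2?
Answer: 400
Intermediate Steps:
(20 + (k*4)*0)**2 = (20 + (2*4)*0)**2 = (20 + 8*0)**2 = (20 + 0)**2 = 20**2 = 400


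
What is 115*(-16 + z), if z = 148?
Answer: 15180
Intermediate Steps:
115*(-16 + z) = 115*(-16 + 148) = 115*132 = 15180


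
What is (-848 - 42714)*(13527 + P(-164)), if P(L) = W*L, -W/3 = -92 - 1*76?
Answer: 3011397498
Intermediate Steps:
W = 504 (W = -3*(-92 - 1*76) = -3*(-92 - 76) = -3*(-168) = 504)
P(L) = 504*L
(-848 - 42714)*(13527 + P(-164)) = (-848 - 42714)*(13527 + 504*(-164)) = -43562*(13527 - 82656) = -43562*(-69129) = 3011397498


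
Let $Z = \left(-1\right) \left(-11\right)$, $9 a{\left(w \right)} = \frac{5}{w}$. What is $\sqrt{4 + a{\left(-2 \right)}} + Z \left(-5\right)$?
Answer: $-55 + \frac{\sqrt{134}}{6} \approx -53.071$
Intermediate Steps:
$a{\left(w \right)} = \frac{5}{9 w}$ ($a{\left(w \right)} = \frac{5 \frac{1}{w}}{9} = \frac{5}{9 w}$)
$Z = 11$
$\sqrt{4 + a{\left(-2 \right)}} + Z \left(-5\right) = \sqrt{4 + \frac{5}{9 \left(-2\right)}} + 11 \left(-5\right) = \sqrt{4 + \frac{5}{9} \left(- \frac{1}{2}\right)} - 55 = \sqrt{4 - \frac{5}{18}} - 55 = \sqrt{\frac{67}{18}} - 55 = \frac{\sqrt{134}}{6} - 55 = -55 + \frac{\sqrt{134}}{6}$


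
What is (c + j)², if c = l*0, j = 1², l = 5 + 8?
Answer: 1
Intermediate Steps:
l = 13
j = 1
c = 0 (c = 13*0 = 0)
(c + j)² = (0 + 1)² = 1² = 1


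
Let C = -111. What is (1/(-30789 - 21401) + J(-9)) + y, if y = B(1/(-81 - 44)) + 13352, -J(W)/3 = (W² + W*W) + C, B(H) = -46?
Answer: 686455069/52190 ≈ 13153.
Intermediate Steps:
J(W) = 333 - 6*W² (J(W) = -3*((W² + W*W) - 111) = -3*((W² + W²) - 111) = -3*(2*W² - 111) = -3*(-111 + 2*W²) = 333 - 6*W²)
y = 13306 (y = -46 + 13352 = 13306)
(1/(-30789 - 21401) + J(-9)) + y = (1/(-30789 - 21401) + (333 - 6*(-9)²)) + 13306 = (1/(-52190) + (333 - 6*81)) + 13306 = (-1/52190 + (333 - 486)) + 13306 = (-1/52190 - 153) + 13306 = -7985071/52190 + 13306 = 686455069/52190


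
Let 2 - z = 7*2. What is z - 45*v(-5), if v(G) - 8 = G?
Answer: -147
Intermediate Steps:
z = -12 (z = 2 - 7*2 = 2 - 1*14 = 2 - 14 = -12)
v(G) = 8 + G
z - 45*v(-5) = -12 - 45*(8 - 5) = -12 - 45*3 = -12 - 135 = -147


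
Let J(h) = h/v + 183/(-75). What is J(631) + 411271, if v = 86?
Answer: 884243179/2150 ≈ 4.1128e+5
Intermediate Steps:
J(h) = -61/25 + h/86 (J(h) = h/86 + 183/(-75) = h*(1/86) + 183*(-1/75) = h/86 - 61/25 = -61/25 + h/86)
J(631) + 411271 = (-61/25 + (1/86)*631) + 411271 = (-61/25 + 631/86) + 411271 = 10529/2150 + 411271 = 884243179/2150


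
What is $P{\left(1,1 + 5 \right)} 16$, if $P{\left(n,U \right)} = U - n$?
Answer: $80$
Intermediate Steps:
$P{\left(1,1 + 5 \right)} 16 = \left(\left(1 + 5\right) - 1\right) 16 = \left(6 - 1\right) 16 = 5 \cdot 16 = 80$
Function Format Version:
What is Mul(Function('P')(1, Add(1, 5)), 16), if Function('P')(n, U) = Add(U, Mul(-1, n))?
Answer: 80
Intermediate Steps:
Mul(Function('P')(1, Add(1, 5)), 16) = Mul(Add(Add(1, 5), Mul(-1, 1)), 16) = Mul(Add(6, -1), 16) = Mul(5, 16) = 80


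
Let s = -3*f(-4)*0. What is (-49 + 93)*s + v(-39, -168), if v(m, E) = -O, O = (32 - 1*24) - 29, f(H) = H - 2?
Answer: 21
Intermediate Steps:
f(H) = -2 + H
s = 0 (s = -3*(-2 - 4)*0 = -3*(-6)*0 = 18*0 = 0)
O = -21 (O = (32 - 24) - 29 = 8 - 29 = -21)
v(m, E) = 21 (v(m, E) = -1*(-21) = 21)
(-49 + 93)*s + v(-39, -168) = (-49 + 93)*0 + 21 = 44*0 + 21 = 0 + 21 = 21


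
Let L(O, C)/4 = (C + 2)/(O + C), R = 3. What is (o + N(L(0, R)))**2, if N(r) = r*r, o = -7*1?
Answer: 113569/81 ≈ 1402.1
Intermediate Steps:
L(O, C) = 4*(2 + C)/(C + O) (L(O, C) = 4*((C + 2)/(O + C)) = 4*((2 + C)/(C + O)) = 4*(2 + C)/(C + O))
o = -7
N(r) = r**2
(o + N(L(0, R)))**2 = (-7 + (4*(2 + 3)/(3 + 0))**2)**2 = (-7 + (4*5/3)**2)**2 = (-7 + (4*(1/3)*5)**2)**2 = (-7 + (20/3)**2)**2 = (-7 + 400/9)**2 = (337/9)**2 = 113569/81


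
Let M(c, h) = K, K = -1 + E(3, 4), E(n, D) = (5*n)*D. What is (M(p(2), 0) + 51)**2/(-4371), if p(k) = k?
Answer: -12100/4371 ≈ -2.7682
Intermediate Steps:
E(n, D) = 5*D*n
K = 59 (K = -1 + 5*4*3 = -1 + 60 = 59)
M(c, h) = 59
(M(p(2), 0) + 51)**2/(-4371) = (59 + 51)**2/(-4371) = 110**2*(-1/4371) = 12100*(-1/4371) = -12100/4371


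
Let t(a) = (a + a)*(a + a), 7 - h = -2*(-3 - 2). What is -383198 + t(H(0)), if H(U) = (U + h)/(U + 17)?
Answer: -110744186/289 ≈ -3.8320e+5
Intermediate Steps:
h = -3 (h = 7 - (-2)*(-3 - 2) = 7 - (-2)*(-5) = 7 - 1*10 = 7 - 10 = -3)
H(U) = (-3 + U)/(17 + U) (H(U) = (U - 3)/(U + 17) = (-3 + U)/(17 + U))
t(a) = 4*a² (t(a) = (2*a)*(2*a) = 4*a²)
-383198 + t(H(0)) = -383198 + 4*((-3 + 0)/(17 + 0))² = -383198 + 4*(-3/17)² = -383198 + 4*(9/289) = -383198 + 36/289 = -110744186/289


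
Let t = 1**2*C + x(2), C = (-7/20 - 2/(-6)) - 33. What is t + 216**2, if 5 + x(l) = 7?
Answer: 2797499/60 ≈ 46625.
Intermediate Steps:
x(l) = 2 (x(l) = -5 + 7 = 2)
C = -1981/60 (C = (-7*1/20 - 2*(-1/6)) - 33 = (-7/20 + 1/3) - 33 = -1/60 - 33 = -1981/60 ≈ -33.017)
t = -1861/60 (t = 1**2*(-1981/60) + 2 = 1*(-1981/60) + 2 = -1981/60 + 2 = -1861/60 ≈ -31.017)
t + 216**2 = -1861/60 + 216**2 = -1861/60 + 46656 = 2797499/60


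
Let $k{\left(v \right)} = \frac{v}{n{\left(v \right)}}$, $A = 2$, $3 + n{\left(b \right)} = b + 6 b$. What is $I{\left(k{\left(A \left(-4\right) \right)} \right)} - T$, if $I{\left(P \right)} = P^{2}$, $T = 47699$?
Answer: $- \frac{166040155}{3481} \approx -47699.0$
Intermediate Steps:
$n{\left(b \right)} = -3 + 7 b$ ($n{\left(b \right)} = -3 + \left(b + 6 b\right) = -3 + 7 b$)
$k{\left(v \right)} = \frac{v}{-3 + 7 v}$
$I{\left(k{\left(A \left(-4\right) \right)} \right)} - T = \left(\frac{2 \left(-4\right)}{-3 + 7 \cdot 2 \left(-4\right)}\right)^{2} - 47699 = \left(- \frac{8}{-3 + 7 \left(-8\right)}\right)^{2} - 47699 = \left(- \frac{8}{-3 - 56}\right)^{2} - 47699 = \left(- \frac{8}{-59}\right)^{2} - 47699 = \left(\left(-8\right) \left(- \frac{1}{59}\right)\right)^{2} - 47699 = \left(\frac{8}{59}\right)^{2} - 47699 = \frac{64}{3481} - 47699 = - \frac{166040155}{3481}$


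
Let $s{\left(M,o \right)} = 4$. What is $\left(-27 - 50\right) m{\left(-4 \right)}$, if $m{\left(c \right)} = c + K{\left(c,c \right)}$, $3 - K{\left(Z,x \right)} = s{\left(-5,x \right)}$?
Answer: $385$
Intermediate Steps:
$K{\left(Z,x \right)} = -1$ ($K{\left(Z,x \right)} = 3 - 4 = -1$)
$m{\left(c \right)} = -1 + c$ ($m{\left(c \right)} = c - 1 = -1 + c$)
$\left(-27 - 50\right) m{\left(-4 \right)} = \left(-27 - 50\right) \left(-1 - 4\right) = \left(-77\right) \left(-5\right) = 385$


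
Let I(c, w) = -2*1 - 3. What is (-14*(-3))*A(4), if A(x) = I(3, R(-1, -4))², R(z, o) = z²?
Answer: 1050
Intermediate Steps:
I(c, w) = -5 (I(c, w) = -2 - 3 = -5)
A(x) = 25 (A(x) = (-5)² = 25)
(-14*(-3))*A(4) = -14*(-3)*25 = 42*25 = 1050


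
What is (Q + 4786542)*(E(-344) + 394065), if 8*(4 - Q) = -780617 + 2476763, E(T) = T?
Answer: 7204350561031/4 ≈ 1.8011e+12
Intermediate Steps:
Q = -848057/4 (Q = 4 - (-780617 + 2476763)/8 = 4 - ⅛*1696146 = 4 - 848073/4 = -848057/4 ≈ -2.1201e+5)
(Q + 4786542)*(E(-344) + 394065) = (-848057/4 + 4786542)*(-344 + 394065) = (18298111/4)*393721 = 7204350561031/4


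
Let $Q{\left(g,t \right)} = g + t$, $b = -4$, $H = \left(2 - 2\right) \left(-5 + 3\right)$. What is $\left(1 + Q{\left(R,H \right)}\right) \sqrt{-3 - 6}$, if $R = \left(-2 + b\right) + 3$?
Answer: $- 6 i \approx - 6.0 i$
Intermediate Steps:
$H = 0$ ($H = 0 \left(-2\right) = 0$)
$R = -3$ ($R = \left(-2 - 4\right) + 3 = -6 + 3 = -3$)
$\left(1 + Q{\left(R,H \right)}\right) \sqrt{-3 - 6} = \left(1 + \left(-3 + 0\right)\right) \sqrt{-3 - 6} = \left(1 - 3\right) \sqrt{-9} = - 2 \cdot 3 i = - 6 i$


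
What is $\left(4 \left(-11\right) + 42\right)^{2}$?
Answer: $4$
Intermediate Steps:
$\left(4 \left(-11\right) + 42\right)^{2} = \left(-44 + 42\right)^{2} = \left(-2\right)^{2} = 4$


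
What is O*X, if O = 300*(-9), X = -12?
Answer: 32400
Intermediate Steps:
O = -2700
O*X = -2700*(-12) = 32400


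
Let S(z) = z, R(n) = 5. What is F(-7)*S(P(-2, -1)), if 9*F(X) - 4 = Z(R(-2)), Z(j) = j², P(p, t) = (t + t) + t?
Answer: -29/3 ≈ -9.6667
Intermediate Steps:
P(p, t) = 3*t (P(p, t) = 2*t + t = 3*t)
F(X) = 29/9 (F(X) = 4/9 + (⅑)*5² = 4/9 + (⅑)*25 = 4/9 + 25/9 = 29/9)
F(-7)*S(P(-2, -1)) = 29*(3*(-1))/9 = (29/9)*(-3) = -29/3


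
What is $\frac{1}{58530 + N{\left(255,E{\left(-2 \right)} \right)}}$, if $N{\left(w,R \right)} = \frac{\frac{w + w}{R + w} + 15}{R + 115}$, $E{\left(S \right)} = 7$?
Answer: $\frac{7991}{467714340} \approx 1.7085 \cdot 10^{-5}$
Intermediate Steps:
$N{\left(w,R \right)} = \frac{15 + \frac{2 w}{R + w}}{115 + R}$ ($N{\left(w,R \right)} = \frac{\frac{2 w}{R + w} + 15}{115 + R} = \frac{15 + \frac{2 w}{R + w}}{115 + R}$)
$\frac{1}{58530 + N{\left(255,E{\left(-2 \right)} \right)}} = \frac{1}{58530 + \frac{15 \cdot 7 + 17 \cdot 255}{7^{2} + 115 \cdot 7 + 115 \cdot 255 + 7 \cdot 255}} = \frac{1}{58530 + \frac{105 + 4335}{49 + 805 + 29325 + 1785}} = \frac{1}{58530 + \frac{1}{31964} \cdot 4440} = \frac{1}{58530 + \frac{1110}{7991}} = \frac{1}{\frac{467714340}{7991}} = \frac{7991}{467714340}$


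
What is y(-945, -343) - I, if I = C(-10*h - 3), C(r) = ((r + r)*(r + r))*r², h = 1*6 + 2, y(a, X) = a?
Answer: -189834229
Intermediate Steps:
h = 8 (h = 6 + 2 = 8)
C(r) = 4*r⁴ (C(r) = ((2*r)*(2*r))*r² = (4*r²)*r² = 4*r⁴)
I = 189833284 (I = 4*(-10*8 - 3)⁴ = 4*(-80 - 3)⁴ = 4*(-83)⁴ = 4*47458321 = 189833284)
y(-945, -343) - I = -945 - 1*189833284 = -945 - 189833284 = -189834229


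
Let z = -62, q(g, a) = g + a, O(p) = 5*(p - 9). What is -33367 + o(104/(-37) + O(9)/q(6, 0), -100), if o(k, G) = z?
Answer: -33429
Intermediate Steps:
O(p) = -45 + 5*p (O(p) = 5*(-9 + p) = -45 + 5*p)
q(g, a) = a + g
o(k, G) = -62
-33367 + o(104/(-37) + O(9)/q(6, 0), -100) = -33367 - 62 = -33429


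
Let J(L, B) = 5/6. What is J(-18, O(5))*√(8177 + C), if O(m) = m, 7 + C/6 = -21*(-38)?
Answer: 5*√12923/6 ≈ 94.733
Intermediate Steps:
C = 4746 (C = -42 + 6*(-21*(-38)) = -42 + 6*798 = -42 + 4788 = 4746)
J(L, B) = ⅚ (J(L, B) = 5*(⅙) = ⅚)
J(-18, O(5))*√(8177 + C) = 5*√(8177 + 4746)/6 = 5*√12923/6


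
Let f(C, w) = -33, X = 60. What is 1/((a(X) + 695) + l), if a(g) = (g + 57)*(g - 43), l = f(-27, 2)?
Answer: 1/2651 ≈ 0.00037722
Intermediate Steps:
l = -33
a(g) = (-43 + g)*(57 + g) (a(g) = (57 + g)*(-43 + g) = (-43 + g)*(57 + g))
1/((a(X) + 695) + l) = 1/(((-2451 + 60**2 + 14*60) + 695) - 33) = 1/(((-2451 + 3600 + 840) + 695) - 33) = 1/((1989 + 695) - 33) = 1/(2684 - 33) = 1/2651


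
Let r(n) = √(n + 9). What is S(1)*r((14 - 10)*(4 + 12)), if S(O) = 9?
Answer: 9*√73 ≈ 76.896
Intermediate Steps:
r(n) = √(9 + n)
S(1)*r((14 - 10)*(4 + 12)) = 9*√(9 + (14 - 10)*(4 + 12)) = 9*√(9 + 4*16) = 9*√(9 + 64) = 9*√73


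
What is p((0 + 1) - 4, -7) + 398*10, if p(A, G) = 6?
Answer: 3986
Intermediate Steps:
p((0 + 1) - 4, -7) + 398*10 = 6 + 398*10 = 6 + 3980 = 3986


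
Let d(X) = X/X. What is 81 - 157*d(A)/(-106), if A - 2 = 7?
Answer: 8743/106 ≈ 82.481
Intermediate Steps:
A = 9 (A = 2 + 7 = 9)
d(X) = 1
81 - 157*d(A)/(-106) = 81 - 157/(-106) = 81 - 157*(-1)/106 = 81 - 157*(-1/106) = 81 + 157/106 = 8743/106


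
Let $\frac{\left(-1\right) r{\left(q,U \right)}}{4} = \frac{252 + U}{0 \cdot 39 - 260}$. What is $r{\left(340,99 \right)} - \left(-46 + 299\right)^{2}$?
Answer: $- \frac{320018}{5} \approx -64004.0$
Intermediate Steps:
$r{\left(q,U \right)} = \frac{252}{65} + \frac{U}{65}$ ($r{\left(q,U \right)} = - 4 \frac{252 + U}{0 \cdot 39 - 260} = - 4 \frac{252 + U}{0 - 260} = - 4 \frac{252 + U}{-260} = - 4 \left(252 + U\right) \left(- \frac{1}{260}\right) = - 4 \left(- \frac{63}{65} - \frac{U}{260}\right) = \frac{252}{65} + \frac{U}{65}$)
$r{\left(340,99 \right)} - \left(-46 + 299\right)^{2} = \left(\frac{252}{65} + \frac{1}{65} \cdot 99\right) - \left(-46 + 299\right)^{2} = \left(\frac{252}{65} + \frac{99}{65}\right) - 253^{2} = \frac{27}{5} - 64009 = - \frac{320018}{5}$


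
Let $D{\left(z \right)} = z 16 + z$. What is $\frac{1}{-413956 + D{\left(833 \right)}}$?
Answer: $- \frac{1}{399795} \approx -2.5013 \cdot 10^{-6}$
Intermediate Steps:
$D{\left(z \right)} = 17 z$ ($D{\left(z \right)} = 16 z + z = 17 z$)
$\frac{1}{-413956 + D{\left(833 \right)}} = \frac{1}{-413956 + 17 \cdot 833} = \frac{1}{-413956 + 14161} = \frac{1}{-399795} = - \frac{1}{399795}$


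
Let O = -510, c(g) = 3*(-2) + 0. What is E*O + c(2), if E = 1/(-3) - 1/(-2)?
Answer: -91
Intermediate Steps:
E = ⅙ (E = 1*(-⅓) - 1*(-½) = -⅓ + ½ = ⅙ ≈ 0.16667)
c(g) = -6 (c(g) = -6 + 0 = -6)
E*O + c(2) = (⅙)*(-510) - 6 = -85 - 6 = -91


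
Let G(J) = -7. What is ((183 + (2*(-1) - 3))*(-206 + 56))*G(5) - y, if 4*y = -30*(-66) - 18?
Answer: 372819/2 ≈ 1.8641e+5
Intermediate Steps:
y = 981/2 (y = (-30*(-66) - 18)/4 = (1980 - 18)/4 = (1/4)*1962 = 981/2 ≈ 490.50)
((183 + (2*(-1) - 3))*(-206 + 56))*G(5) - y = ((183 + (2*(-1) - 3))*(-206 + 56))*(-7) - 1*981/2 = ((183 + (-2 - 3))*(-150))*(-7) - 981/2 = ((183 - 5)*(-150))*(-7) - 981/2 = (178*(-150))*(-7) - 981/2 = -26700*(-7) - 981/2 = 186900 - 981/2 = 372819/2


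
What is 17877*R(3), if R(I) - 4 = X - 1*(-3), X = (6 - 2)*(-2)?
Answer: -17877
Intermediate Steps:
X = -8 (X = 4*(-2) = -8)
R(I) = -1 (R(I) = 4 + (-8 - 1*(-3)) = 4 + (-8 + 3) = 4 - 5 = -1)
17877*R(3) = 17877*(-1) = -17877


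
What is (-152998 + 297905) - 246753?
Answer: -101846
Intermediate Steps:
(-152998 + 297905) - 246753 = 144907 - 246753 = -101846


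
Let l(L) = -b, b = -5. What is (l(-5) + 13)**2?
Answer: 324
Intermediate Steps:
l(L) = 5 (l(L) = -1*(-5) = 5)
(l(-5) + 13)**2 = (5 + 13)**2 = 18**2 = 324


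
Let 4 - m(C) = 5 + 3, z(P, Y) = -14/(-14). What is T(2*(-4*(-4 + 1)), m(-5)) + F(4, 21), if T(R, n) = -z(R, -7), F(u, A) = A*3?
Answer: 62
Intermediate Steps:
z(P, Y) = 1 (z(P, Y) = -14*(-1/14) = 1)
F(u, A) = 3*A
m(C) = -4 (m(C) = 4 - (5 + 3) = 4 - 1*8 = 4 - 8 = -4)
T(R, n) = -1 (T(R, n) = -1*1 = -1)
T(2*(-4*(-4 + 1)), m(-5)) + F(4, 21) = -1 + 3*21 = -1 + 63 = 62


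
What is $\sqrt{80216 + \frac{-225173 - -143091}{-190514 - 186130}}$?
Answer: $\frac{\sqrt{2844882261590946}}{188322} \approx 283.22$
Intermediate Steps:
$\sqrt{80216 + \frac{-225173 - -143091}{-190514 - 186130}} = \sqrt{80216 + \frac{-225173 + 143091}{-190514 - 186130}} = \sqrt{80216 - \frac{82082}{-376644}} = \sqrt{80216 - - \frac{41041}{188322}} = \sqrt{80216 + \frac{41041}{188322}} = \sqrt{\frac{15106478593}{188322}} = \frac{\sqrt{2844882261590946}}{188322}$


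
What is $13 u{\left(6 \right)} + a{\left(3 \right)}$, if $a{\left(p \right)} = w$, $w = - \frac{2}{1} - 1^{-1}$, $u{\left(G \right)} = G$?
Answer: $75$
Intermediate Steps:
$w = -3$ ($w = \left(-2\right) 1 - 1 = -2 - 1 = -3$)
$a{\left(p \right)} = -3$
$13 u{\left(6 \right)} + a{\left(3 \right)} = 13 \cdot 6 - 3 = 78 - 3 = 75$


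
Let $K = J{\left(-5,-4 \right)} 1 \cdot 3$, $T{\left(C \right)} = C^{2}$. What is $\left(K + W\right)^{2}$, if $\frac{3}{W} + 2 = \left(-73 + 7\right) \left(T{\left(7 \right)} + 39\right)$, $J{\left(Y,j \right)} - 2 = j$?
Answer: $\frac{1215428769}{33756100} \approx 36.006$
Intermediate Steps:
$J{\left(Y,j \right)} = 2 + j$
$K = -6$ ($K = \left(2 - 4\right) 1 \cdot 3 = \left(-2\right) 1 \cdot 3 = \left(-2\right) 3 = -6$)
$W = - \frac{3}{5810}$ ($W = \frac{3}{-2 + \left(-73 + 7\right) \left(7^{2} + 39\right)} = \frac{3}{-2 - 66 \left(49 + 39\right)} = \frac{3}{-2 - 5808} = \frac{3}{-5810} = 3 \left(- \frac{1}{5810}\right) = - \frac{3}{5810} \approx -0.00051635$)
$\left(K + W\right)^{2} = \left(-6 - \frac{3}{5810}\right)^{2} = \left(- \frac{34863}{5810}\right)^{2} = \frac{1215428769}{33756100}$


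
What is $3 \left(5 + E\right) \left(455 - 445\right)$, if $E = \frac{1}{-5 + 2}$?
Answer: $140$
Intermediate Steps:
$E = - \frac{1}{3}$ ($E = \frac{1}{-3} = - \frac{1}{3} \approx -0.33333$)
$3 \left(5 + E\right) \left(455 - 445\right) = 3 \left(5 - \frac{1}{3}\right) \left(455 - 445\right) = 3 \cdot \frac{14}{3} \cdot 10 = 14 \cdot 10 = 140$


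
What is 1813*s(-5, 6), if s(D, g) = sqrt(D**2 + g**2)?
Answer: 1813*sqrt(61) ≈ 14160.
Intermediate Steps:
1813*s(-5, 6) = 1813*sqrt((-5)**2 + 6**2) = 1813*sqrt(25 + 36) = 1813*sqrt(61)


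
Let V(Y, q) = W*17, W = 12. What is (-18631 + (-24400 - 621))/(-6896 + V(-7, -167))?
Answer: 1559/239 ≈ 6.5230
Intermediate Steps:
V(Y, q) = 204 (V(Y, q) = 12*17 = 204)
(-18631 + (-24400 - 621))/(-6896 + V(-7, -167)) = (-18631 + (-24400 - 621))/(-6896 + 204) = (-18631 - 25021)/(-6692) = -43652*(-1/6692) = 1559/239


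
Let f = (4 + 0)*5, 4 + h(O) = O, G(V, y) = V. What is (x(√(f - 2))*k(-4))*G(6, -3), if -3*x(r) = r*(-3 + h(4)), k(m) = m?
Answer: -72*√2 ≈ -101.82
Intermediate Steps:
h(O) = -4 + O
f = 20 (f = 4*5 = 20)
x(r) = r (x(r) = -r*(-3 + (-4 + 4))/3 = -r*(-3 + 0)/3 = -r*(-3)/3 = -(-1)*r = r)
(x(√(f - 2))*k(-4))*G(6, -3) = (√(20 - 2)*(-4))*6 = (√18*(-4))*6 = ((3*√2)*(-4))*6 = -12*√2*6 = -72*√2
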